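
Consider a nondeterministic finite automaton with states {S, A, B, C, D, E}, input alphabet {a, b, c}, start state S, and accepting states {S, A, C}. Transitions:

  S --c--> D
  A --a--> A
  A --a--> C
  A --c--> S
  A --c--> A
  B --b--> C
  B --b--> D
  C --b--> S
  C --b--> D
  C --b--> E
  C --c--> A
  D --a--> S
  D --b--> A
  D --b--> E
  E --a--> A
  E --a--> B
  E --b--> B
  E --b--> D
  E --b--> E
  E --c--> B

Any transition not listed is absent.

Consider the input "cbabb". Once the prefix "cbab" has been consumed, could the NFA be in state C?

Start in {S}.
Read 'c': S→{D}; now {D}.
Read 'b': D→{A, E}; now {A, E}.
Read 'a': A→{A, C}, E→{A, B}; now {A, B, C}.
Read 'b': A→∅, B→{C, D}, C→{S, D, E}; now {S, C, D, E}.
State C is in {S, C, D, E}.

Yes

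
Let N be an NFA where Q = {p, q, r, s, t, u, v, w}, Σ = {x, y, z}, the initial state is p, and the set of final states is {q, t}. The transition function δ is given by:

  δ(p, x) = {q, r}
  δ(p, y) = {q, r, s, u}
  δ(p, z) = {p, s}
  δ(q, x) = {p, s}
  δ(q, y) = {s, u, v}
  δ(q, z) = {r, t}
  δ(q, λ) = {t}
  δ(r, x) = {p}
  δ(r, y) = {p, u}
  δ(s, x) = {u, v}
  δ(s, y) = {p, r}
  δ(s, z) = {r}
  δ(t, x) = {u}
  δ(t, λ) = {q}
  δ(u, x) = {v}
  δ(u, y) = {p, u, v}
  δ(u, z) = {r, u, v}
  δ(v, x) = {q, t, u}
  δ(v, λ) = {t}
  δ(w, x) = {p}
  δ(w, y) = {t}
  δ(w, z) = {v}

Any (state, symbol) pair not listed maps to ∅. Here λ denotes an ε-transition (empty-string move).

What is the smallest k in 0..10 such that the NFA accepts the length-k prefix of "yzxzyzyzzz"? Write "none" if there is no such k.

Start in {p}.
Read 'y': {p} → {q, r, s, t, u}.
None of the earlier sets intersect F, but {q, r, s, t, u} does.

1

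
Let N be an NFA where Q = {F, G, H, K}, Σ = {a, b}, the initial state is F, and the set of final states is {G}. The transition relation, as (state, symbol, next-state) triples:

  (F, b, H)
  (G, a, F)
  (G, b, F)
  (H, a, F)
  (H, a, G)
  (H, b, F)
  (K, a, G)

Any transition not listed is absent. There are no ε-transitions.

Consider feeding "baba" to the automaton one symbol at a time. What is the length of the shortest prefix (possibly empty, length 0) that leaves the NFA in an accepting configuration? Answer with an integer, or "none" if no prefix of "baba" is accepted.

Start in {F}.
Read 'b': F→{H}; now {H}.
Read 'a': H→{F, G}; now {F, G}.
None of the earlier sets intersect F, but {F, G} does.

2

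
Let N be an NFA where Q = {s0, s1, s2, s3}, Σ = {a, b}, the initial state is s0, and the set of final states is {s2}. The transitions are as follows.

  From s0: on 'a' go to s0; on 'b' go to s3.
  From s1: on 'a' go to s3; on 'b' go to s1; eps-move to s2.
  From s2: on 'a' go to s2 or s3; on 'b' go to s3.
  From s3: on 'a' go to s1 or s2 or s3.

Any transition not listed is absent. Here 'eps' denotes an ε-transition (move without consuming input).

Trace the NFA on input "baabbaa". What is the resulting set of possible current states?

{s1, s2, s3}

Start in {s0}.
Read 'b': s0→{s3}; now {s3}.
Read 'a': s3→{s1, s2, s3}; now {s1, s2, s3}.
Read 'a': s1→{s3}, s2→{s2, s3}, s3→{s1, s2, s3}; now {s1, s2, s3}.
Read 'b': s1→{s1}, s2→{s3}, s3→∅; union {s1, s3}; ε-closure = {s1, s2, s3}.
Read 'b': s1→{s1}, s2→{s3}, s3→∅; union {s1, s3}; ε-closure = {s1, s2, s3}.
Read 'a': s1→{s3}, s2→{s2, s3}, s3→{s1, s2, s3}; now {s1, s2, s3}.
Read 'a': s1→{s3}, s2→{s2, s3}, s3→{s1, s2, s3}; now {s1, s2, s3}.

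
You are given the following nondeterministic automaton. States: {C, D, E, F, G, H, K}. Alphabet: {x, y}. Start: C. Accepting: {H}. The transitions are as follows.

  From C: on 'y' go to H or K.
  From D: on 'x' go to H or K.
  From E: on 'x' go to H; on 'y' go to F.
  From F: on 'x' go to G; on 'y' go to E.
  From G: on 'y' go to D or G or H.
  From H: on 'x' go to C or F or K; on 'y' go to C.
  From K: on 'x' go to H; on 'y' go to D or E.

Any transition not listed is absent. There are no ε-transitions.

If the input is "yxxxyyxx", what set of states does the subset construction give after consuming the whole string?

{C, F, G, H, K}

Start in {C}.
Read 'y': C→{H, K}; now {H, K}.
Read 'x': H→{C, F, K}, K→{H}; now {C, F, H, K}.
Read 'x': C→∅, F→{G}, H→{C, F, K}, K→{H}; now {C, F, G, H, K}.
Read 'x': C→∅, F→{G}, G→∅, H→{C, F, K}, K→{H}; now {C, F, G, H, K}.
Read 'y': C→{H, K}, F→{E}, G→{D, G, H}, H→{C}, K→{D, E}; now {C, D, E, G, H, K}.
Read 'y': C→{H, K}, D→∅, E→{F}, G→{D, G, H}, H→{C}, K→{D, E}; now {C, D, E, F, G, H, K}.
Read 'x': C→∅, D→{H, K}, E→{H}, F→{G}, G→∅, H→{C, F, K}, K→{H}; now {C, F, G, H, K}.
Read 'x': C→∅, F→{G}, G→∅, H→{C, F, K}, K→{H}; now {C, F, G, H, K}.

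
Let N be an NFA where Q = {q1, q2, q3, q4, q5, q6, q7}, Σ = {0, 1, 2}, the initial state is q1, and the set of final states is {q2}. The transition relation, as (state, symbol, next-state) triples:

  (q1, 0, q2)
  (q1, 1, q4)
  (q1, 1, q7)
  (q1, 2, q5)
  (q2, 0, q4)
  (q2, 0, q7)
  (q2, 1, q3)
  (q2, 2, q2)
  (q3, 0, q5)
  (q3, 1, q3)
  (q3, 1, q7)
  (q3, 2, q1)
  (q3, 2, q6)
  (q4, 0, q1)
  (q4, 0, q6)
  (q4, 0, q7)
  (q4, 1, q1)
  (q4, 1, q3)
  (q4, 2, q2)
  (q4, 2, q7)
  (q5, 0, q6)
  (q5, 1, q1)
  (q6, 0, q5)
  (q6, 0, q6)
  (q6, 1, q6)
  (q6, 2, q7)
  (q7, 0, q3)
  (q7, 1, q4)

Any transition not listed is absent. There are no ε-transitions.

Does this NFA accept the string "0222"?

Start in {q1}.
Read '0': {q1} → {q2}.
Read '2': {q2} → {q2}.
Read '2': {q2} → {q2}.
Read '2': {q2} → {q2}.
The final set {q2} contains the accepting state q2.

Yes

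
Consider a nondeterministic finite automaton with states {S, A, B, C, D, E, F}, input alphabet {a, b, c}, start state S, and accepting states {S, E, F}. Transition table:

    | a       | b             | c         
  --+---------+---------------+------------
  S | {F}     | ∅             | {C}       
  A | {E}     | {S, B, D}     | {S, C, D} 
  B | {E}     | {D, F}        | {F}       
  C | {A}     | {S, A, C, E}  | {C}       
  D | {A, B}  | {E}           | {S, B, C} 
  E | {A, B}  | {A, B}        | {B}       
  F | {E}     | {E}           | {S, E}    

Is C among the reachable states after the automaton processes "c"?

Start in {S}.
Read 'c': S→{C}; now {C}.
State C is in {C}.

Yes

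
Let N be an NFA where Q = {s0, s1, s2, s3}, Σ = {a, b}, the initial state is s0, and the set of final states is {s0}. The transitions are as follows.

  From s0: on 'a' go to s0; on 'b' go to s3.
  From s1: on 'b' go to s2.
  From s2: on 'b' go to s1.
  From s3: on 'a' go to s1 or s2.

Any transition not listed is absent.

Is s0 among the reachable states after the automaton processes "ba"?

No

Start in {s0}.
Read 'b': s0→{s3}; now {s3}.
Read 'a': s3→{s1, s2}; now {s1, s2}.
State s0 is not in {s1, s2}.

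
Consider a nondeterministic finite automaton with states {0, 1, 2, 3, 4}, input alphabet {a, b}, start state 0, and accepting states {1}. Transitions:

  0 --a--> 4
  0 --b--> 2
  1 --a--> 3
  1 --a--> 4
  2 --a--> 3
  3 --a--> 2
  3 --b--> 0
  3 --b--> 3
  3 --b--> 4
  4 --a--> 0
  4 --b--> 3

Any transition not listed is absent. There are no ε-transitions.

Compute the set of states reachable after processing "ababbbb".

∅

Start in {0}.
Read 'a': 0→{4}; now {4}.
Read 'b': 4→{3}; now {3}.
Read 'a': 3→{2}; now {2}.
Read 'b': 2→∅; now ∅.
The set is empty and remains empty for the remaining 3 symbols.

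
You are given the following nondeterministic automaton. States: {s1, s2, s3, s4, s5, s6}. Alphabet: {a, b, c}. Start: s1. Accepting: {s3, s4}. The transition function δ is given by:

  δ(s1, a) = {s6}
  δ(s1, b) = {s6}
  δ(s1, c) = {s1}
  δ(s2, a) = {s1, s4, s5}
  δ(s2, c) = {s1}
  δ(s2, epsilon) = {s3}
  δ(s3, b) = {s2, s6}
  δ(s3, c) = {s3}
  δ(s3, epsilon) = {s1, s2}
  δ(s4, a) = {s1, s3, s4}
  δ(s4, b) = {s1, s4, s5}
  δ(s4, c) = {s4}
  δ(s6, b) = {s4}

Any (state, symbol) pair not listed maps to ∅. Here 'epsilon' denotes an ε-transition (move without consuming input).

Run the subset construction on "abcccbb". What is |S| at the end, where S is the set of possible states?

Start in {s1}.
Read 'a': s1→{s6}; now {s6}.
Read 'b': s6→{s4}; now {s4}.
Read 'c': s4→{s4}; now {s4}.
Read 'c': s4→{s4}; now {s4}.
Read 'c': s4→{s4}; now {s4}.
Read 'b': s4→{s1, s4, s5}; now {s1, s4, s5}.
Read 'b': s1→{s6}, s4→{s1, s4, s5}, s5→∅; now {s1, s4, s5, s6}.
That set has 4 states.

4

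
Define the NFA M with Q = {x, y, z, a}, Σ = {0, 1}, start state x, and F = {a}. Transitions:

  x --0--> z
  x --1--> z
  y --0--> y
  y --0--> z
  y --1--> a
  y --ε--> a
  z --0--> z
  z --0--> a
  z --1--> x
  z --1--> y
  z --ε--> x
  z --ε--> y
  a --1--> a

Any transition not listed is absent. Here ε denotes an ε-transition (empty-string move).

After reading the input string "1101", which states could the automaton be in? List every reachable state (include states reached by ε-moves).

Start in {x}.
Read '1': {x} → {x, y, z, a}.
Read '1': {x, y, z, a} → {x, y, z, a}.
Read '0': {x, y, z, a} → {x, y, z, a}.
Read '1': {x, y, z, a} → {x, y, z, a}.

{x, y, z, a}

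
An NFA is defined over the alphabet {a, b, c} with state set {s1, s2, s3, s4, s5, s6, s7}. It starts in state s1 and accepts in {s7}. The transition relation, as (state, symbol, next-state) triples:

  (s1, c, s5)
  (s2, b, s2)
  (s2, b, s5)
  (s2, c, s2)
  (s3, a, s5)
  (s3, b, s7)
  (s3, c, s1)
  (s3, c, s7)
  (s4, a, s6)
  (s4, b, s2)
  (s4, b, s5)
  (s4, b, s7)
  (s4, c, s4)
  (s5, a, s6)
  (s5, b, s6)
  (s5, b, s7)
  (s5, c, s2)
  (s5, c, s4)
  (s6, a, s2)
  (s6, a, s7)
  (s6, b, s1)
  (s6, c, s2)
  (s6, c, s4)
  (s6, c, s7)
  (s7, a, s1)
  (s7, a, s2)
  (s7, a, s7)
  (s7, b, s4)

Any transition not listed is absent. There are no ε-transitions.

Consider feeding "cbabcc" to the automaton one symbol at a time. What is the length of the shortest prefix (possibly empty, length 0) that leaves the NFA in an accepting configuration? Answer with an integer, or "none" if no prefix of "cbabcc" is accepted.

Start in {s1}.
Read 'c': {s1} → {s5}.
Read 'b': {s5} → {s6, s7}.
None of the earlier sets intersect F, but {s6, s7} does.

2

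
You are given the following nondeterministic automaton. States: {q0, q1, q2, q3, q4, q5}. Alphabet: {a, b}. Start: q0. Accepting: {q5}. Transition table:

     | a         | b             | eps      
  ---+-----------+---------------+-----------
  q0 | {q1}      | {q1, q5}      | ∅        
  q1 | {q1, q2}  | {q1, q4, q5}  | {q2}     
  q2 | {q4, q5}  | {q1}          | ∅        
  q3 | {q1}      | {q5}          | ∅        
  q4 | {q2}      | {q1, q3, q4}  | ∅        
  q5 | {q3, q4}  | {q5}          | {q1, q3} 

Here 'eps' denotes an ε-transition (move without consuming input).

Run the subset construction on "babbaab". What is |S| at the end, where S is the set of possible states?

5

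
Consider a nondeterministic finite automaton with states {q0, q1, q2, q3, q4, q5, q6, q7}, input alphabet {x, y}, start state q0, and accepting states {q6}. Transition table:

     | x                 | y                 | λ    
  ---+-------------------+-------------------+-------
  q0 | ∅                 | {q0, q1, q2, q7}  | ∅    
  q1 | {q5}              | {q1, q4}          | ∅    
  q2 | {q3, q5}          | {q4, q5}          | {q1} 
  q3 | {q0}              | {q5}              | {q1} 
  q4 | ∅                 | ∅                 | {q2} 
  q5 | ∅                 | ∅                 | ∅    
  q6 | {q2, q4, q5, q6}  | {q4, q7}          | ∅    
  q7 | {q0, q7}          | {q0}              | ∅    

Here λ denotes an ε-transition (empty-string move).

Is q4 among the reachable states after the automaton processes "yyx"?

Start in {q0}.
Read 'y': q0→{q0, q1, q2, q7}; now {q0, q1, q2, q7}.
Read 'y': q0→{q0, q1, q2, q7}, q1→{q1, q4}, q2→{q4, q5}, q7→{q0}; now {q0, q1, q2, q4, q5, q7}.
Read 'x': q0→∅, q1→{q5}, q2→{q3, q5}, q4→∅, q5→∅, q7→{q0, q7}; union {q0, q3, q5, q7}; ε-closure = {q0, q1, q3, q5, q7}.
State q4 is not in {q0, q1, q3, q5, q7}.

No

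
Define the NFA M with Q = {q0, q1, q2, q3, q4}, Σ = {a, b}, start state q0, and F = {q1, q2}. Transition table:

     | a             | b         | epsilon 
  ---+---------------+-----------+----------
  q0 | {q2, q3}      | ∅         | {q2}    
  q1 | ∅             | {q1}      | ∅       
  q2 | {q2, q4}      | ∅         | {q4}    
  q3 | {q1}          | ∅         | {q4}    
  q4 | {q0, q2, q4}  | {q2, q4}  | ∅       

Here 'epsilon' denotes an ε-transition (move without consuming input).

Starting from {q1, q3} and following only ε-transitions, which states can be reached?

Begin with {q1, q3}.
ε-move q3 → q4; add q4.

{q1, q3, q4}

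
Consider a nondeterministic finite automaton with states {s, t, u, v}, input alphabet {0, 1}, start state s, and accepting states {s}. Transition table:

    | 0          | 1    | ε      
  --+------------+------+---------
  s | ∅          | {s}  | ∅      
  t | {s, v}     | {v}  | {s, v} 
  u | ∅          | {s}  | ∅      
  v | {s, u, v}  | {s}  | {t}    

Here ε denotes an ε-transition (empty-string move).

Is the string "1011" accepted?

Start in {s}.
Read '1': {s} → {s}.
Read '0': {s} → ∅.
The set is empty and remains empty for the remaining 2 symbols.
The final set ∅ contains no accepting state.

No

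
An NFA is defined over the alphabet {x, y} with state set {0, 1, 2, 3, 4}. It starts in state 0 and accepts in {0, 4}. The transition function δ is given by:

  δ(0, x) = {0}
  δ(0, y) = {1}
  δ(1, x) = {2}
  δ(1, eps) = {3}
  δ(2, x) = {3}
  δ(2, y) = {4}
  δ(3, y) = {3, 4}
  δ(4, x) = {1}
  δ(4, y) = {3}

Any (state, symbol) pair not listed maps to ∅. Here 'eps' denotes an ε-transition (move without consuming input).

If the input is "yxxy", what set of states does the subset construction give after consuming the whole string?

Start in {0}.
Read 'y': {0} → {1, 3}.
Read 'x': {1, 3} → {2}.
Read 'x': {2} → {3}.
Read 'y': {3} → {3, 4}.

{3, 4}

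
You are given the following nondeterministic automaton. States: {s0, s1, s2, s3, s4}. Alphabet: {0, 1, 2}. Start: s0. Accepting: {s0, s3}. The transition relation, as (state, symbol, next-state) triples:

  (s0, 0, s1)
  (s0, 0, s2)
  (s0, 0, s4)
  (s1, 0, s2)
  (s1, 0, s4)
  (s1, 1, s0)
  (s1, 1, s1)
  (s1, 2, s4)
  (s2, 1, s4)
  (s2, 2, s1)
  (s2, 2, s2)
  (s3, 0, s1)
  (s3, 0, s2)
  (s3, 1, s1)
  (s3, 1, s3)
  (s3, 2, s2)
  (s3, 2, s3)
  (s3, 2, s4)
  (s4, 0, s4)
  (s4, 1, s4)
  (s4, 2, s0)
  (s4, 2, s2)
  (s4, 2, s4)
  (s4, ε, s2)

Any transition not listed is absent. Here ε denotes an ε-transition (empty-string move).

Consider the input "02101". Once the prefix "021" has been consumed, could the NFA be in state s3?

Start in {s0}.
Read '0': s0→{s1, s2, s4}; now {s1, s2, s4}.
Read '2': s1→{s4}, s2→{s1, s2}, s4→{s0, s2, s4}; now {s0, s1, s2, s4}.
Read '1': s0→∅, s1→{s0, s1}, s2→{s4}, s4→{s4}; union {s0, s1, s4}; ε-closure = {s0, s1, s2, s4}.
State s3 is not in {s0, s1, s2, s4}.

No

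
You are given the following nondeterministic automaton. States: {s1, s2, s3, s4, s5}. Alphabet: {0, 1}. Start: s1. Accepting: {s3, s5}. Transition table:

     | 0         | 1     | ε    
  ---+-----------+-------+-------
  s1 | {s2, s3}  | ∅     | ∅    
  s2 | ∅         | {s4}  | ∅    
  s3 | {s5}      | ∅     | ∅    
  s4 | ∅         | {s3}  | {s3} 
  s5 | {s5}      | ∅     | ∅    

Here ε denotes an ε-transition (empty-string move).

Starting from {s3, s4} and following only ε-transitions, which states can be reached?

Begin with {s3, s4}.
No ε-moves leave this set, so the closure equals the set itself.

{s3, s4}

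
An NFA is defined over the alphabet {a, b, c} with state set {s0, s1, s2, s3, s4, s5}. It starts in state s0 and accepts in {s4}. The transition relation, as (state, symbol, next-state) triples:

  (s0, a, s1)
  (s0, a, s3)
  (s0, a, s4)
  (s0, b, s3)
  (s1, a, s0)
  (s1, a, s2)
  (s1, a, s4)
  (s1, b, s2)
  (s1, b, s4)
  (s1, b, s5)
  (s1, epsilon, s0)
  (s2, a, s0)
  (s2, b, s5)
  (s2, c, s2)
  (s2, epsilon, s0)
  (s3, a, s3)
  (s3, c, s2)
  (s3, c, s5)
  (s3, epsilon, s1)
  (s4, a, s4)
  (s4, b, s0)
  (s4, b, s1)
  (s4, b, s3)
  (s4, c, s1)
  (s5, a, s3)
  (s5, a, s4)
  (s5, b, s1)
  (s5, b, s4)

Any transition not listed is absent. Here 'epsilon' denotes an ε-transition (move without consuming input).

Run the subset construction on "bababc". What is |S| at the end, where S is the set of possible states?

4

Start in {s0}.
Read 'b': s0→{s3}; union {s3}; ε-closure = {s0, s1, s3}.
Read 'a': s0→{s1, s3, s4}, s1→{s0, s2, s4}, s3→{s3}; now {s0, s1, s2, s3, s4}.
Read 'b': s0→{s3}, s1→{s2, s4, s5}, s2→{s5}, s3→∅, s4→{s0, s1, s3}; now {s0, s1, s2, s3, s4, s5}.
Read 'a': s0→{s1, s3, s4}, s1→{s0, s2, s4}, s2→{s0}, s3→{s3}, s4→{s4}, s5→{s3, s4}; now {s0, s1, s2, s3, s4}.
Read 'b': s0→{s3}, s1→{s2, s4, s5}, s2→{s5}, s3→∅, s4→{s0, s1, s3}; now {s0, s1, s2, s3, s4, s5}.
Read 'c': s0→∅, s1→∅, s2→{s2}, s3→{s2, s5}, s4→{s1}, s5→∅; union {s1, s2, s5}; ε-closure = {s0, s1, s2, s5}.
That set has 4 states.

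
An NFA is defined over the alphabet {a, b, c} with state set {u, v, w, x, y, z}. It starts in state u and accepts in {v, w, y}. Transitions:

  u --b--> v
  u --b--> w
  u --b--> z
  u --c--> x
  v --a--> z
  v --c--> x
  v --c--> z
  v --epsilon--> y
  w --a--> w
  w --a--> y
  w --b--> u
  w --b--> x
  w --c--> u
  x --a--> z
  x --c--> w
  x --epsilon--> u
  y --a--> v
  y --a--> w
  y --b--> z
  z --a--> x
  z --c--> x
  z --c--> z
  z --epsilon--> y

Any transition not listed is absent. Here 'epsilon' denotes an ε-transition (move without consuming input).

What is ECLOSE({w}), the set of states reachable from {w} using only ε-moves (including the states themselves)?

{w}

Begin with {w}.
No ε-moves leave this set, so the closure equals the set itself.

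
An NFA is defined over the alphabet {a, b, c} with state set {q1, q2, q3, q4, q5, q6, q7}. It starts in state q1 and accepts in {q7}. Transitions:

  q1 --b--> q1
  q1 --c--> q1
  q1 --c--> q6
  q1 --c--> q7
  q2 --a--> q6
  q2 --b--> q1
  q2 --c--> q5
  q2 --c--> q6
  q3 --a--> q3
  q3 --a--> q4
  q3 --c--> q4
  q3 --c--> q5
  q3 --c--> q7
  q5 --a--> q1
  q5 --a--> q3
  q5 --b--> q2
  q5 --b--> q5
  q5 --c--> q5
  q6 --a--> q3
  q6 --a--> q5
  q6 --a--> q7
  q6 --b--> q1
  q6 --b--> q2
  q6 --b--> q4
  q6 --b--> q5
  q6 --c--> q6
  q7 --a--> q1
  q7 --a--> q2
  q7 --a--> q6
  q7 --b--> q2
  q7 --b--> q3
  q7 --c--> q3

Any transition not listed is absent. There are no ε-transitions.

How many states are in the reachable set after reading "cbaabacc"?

5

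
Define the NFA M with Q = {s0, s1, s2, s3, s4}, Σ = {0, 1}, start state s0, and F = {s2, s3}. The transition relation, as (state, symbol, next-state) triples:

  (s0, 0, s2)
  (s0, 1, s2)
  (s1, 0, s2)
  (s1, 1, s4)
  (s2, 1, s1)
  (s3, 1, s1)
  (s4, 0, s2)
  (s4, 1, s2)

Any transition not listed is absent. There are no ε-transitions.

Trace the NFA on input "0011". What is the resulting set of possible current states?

∅

Start in {s0}.
Read '0': {s0} → {s2}.
Read '0': {s2} → ∅.
The set is empty and remains empty for the remaining 2 symbols.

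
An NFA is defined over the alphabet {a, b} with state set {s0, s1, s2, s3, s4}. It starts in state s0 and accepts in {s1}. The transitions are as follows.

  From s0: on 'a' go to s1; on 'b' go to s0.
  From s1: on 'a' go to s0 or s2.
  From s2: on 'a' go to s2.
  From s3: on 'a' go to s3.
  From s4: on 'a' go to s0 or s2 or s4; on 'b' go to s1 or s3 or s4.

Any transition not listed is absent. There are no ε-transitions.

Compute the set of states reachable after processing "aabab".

Start in {s0}.
Read 'a': s0→{s1}; now {s1}.
Read 'a': s1→{s0, s2}; now {s0, s2}.
Read 'b': s0→{s0}, s2→∅; now {s0}.
Read 'a': s0→{s1}; now {s1}.
Read 'b': s1→∅; now ∅.

∅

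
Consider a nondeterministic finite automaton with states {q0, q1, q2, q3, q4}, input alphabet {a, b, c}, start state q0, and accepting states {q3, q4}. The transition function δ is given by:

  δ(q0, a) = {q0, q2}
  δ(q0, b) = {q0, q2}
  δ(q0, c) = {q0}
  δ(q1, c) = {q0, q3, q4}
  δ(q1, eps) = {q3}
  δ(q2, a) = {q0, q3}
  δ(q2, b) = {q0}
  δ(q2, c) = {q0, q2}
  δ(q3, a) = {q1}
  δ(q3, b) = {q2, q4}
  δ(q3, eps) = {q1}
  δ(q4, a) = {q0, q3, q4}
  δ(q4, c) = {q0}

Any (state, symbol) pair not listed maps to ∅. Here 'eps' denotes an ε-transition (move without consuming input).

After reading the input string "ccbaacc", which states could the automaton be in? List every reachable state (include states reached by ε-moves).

{q0, q1, q2, q3, q4}

Start in {q0}.
Read 'c': {q0} → {q0}.
Read 'c': {q0} → {q0}.
Read 'b': {q0} → {q0, q2}.
Read 'a': {q0, q2} → {q0, q1, q2, q3}.
Read 'a': {q0, q1, q2, q3} → {q0, q1, q2, q3}.
Read 'c': {q0, q1, q2, q3} → {q0, q1, q2, q3, q4}.
Read 'c': {q0, q1, q2, q3, q4} → {q0, q1, q2, q3, q4}.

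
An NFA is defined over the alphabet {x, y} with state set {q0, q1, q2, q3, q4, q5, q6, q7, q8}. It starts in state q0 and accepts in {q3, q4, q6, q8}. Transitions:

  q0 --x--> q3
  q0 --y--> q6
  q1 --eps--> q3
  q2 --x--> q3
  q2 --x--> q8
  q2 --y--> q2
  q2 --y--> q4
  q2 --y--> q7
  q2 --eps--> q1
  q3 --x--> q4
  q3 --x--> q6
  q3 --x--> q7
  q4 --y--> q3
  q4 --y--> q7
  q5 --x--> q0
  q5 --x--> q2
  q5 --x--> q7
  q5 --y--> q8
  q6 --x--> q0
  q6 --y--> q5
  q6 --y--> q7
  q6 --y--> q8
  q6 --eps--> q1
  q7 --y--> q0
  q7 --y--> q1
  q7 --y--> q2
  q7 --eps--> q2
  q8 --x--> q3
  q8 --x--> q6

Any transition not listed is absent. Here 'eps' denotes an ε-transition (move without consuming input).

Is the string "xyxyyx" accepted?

Start in {q0}.
Read 'x': q0→{q3}; now {q3}.
Read 'y': q3→∅; now ∅.
The set is empty and remains empty for the remaining 4 symbols.
The final set ∅ contains no accepting state.

No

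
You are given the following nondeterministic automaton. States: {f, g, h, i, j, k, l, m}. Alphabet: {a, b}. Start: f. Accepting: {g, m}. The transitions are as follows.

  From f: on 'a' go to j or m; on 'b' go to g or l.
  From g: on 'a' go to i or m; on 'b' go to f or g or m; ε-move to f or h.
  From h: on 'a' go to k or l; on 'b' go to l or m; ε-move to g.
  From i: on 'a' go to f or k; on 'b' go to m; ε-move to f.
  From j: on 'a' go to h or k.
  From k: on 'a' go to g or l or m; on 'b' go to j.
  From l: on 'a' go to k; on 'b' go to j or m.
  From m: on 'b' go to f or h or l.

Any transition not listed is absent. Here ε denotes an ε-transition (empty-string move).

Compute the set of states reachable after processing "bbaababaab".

{f, g, h, j, l, m}

Start in {f}.
Read 'b': {f} → {f, g, h, l}.
Read 'b': {f, g, h, l} → {f, g, h, j, l, m}.
Read 'a': {f, g, h, j, l, m} → {f, g, h, i, j, k, l, m}.
Read 'a': {f, g, h, i, j, k, l, m} → {f, g, h, i, j, k, l, m}.
Read 'b': {f, g, h, i, j, k, l, m} → {f, g, h, j, l, m}.
Read 'a': {f, g, h, j, l, m} → {f, g, h, i, j, k, l, m}.
Read 'b': {f, g, h, i, j, k, l, m} → {f, g, h, j, l, m}.
Read 'a': {f, g, h, j, l, m} → {f, g, h, i, j, k, l, m}.
Read 'a': {f, g, h, i, j, k, l, m} → {f, g, h, i, j, k, l, m}.
Read 'b': {f, g, h, i, j, k, l, m} → {f, g, h, j, l, m}.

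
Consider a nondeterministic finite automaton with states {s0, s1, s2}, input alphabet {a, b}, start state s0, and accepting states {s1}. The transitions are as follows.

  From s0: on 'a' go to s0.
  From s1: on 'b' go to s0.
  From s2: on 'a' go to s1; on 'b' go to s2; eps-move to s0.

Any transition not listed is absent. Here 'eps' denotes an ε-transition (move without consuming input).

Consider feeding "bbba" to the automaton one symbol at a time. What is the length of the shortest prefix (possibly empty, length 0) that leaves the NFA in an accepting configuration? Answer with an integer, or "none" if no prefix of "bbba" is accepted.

none

Start in {s0}.
Read 'b': s0→∅; now ∅.
The set is empty and remains empty for the remaining 3 symbols.
No reachable set along the way intersects F.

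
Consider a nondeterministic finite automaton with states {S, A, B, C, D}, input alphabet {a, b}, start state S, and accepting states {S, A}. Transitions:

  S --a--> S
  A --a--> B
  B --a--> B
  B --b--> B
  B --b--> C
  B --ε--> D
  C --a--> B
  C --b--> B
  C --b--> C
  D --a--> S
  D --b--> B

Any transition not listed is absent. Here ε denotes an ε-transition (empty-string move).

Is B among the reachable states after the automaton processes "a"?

Start in {S}.
Read 'a': S→{S}; now {S}.
State B is not in {S}.

No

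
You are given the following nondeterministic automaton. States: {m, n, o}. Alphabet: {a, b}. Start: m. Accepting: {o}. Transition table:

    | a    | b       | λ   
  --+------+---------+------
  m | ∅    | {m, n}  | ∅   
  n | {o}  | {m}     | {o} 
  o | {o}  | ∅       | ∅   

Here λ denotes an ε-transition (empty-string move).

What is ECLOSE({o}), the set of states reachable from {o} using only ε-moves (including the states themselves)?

{o}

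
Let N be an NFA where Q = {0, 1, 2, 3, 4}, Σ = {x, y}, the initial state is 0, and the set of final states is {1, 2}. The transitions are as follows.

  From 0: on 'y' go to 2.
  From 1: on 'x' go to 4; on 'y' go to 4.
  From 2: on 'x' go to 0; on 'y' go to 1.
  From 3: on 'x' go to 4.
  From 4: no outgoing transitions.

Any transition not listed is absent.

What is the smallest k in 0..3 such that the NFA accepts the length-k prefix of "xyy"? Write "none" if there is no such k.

none

Start in {0}.
Read 'x': 0→∅; now ∅.
The set is empty and remains empty for the remaining 2 symbols.
No reachable set along the way intersects F.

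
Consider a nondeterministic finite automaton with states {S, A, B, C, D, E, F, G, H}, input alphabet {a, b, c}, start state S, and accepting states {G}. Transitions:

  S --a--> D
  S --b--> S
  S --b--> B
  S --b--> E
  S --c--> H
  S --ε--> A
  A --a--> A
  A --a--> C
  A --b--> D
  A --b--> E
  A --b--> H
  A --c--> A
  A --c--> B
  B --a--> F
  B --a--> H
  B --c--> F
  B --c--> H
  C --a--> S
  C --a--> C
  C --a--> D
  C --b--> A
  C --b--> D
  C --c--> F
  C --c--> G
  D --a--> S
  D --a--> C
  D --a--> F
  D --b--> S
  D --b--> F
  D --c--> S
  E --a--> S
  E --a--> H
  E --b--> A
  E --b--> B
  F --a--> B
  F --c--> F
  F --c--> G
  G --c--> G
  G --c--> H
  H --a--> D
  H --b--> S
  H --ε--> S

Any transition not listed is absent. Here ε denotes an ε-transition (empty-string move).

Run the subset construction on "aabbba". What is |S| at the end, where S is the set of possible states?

7

Start: ε-closure({S}) = {S, A}.
Read 'a': {S, A} → {A, C, D}.
Read 'a': {A, C, D} → {S, A, C, D, F}.
Read 'b': {S, A, C, D, F} → {S, A, B, D, E, F, H}.
Read 'b': {S, A, B, D, E, F, H} → {S, A, B, D, E, F, H}.
Read 'b': {S, A, B, D, E, F, H} → {S, A, B, D, E, F, H}.
Read 'a': {S, A, B, D, E, F, H} → {S, A, B, C, D, F, H}.
That set has 7 states.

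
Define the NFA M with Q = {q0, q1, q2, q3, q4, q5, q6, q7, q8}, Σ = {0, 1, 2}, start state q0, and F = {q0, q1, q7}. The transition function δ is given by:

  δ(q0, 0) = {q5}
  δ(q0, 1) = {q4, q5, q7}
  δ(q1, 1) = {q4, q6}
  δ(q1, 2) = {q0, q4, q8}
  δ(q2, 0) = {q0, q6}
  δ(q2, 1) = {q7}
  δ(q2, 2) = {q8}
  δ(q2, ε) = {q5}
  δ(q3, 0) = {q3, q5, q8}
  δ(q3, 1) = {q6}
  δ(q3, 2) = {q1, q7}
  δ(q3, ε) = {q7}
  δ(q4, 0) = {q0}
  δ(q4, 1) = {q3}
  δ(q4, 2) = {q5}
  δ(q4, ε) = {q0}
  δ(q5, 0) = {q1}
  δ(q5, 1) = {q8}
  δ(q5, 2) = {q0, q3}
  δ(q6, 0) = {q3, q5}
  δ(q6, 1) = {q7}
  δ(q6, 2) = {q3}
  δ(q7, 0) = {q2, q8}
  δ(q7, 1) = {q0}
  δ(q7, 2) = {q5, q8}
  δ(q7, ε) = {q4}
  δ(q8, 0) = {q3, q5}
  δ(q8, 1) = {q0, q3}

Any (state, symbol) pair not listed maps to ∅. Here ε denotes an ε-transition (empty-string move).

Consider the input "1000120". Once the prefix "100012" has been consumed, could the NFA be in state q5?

Yes

Start in {q0}.
Read '1': q0→{q4, q5, q7}; union {q4, q5, q7}; ε-closure = {q0, q4, q5, q7}.
Read '0': q0→{q5}, q4→{q0}, q5→{q1}, q7→{q2, q8}; now {q0, q1, q2, q5, q8}.
Read '0': q0→{q5}, q1→∅, q2→{q0, q6}, q5→{q1}, q8→{q3, q5}; union {q0, q1, q3, q5, q6}; ε-closure = {q0, q1, q3, q4, q5, q6, q7}.
Read '0': q0→{q5}, q1→∅, q3→{q3, q5, q8}, q4→{q0}, q5→{q1}, q6→{q3, q5}, q7→{q2, q8}; union {q0, q1, q2, q3, q5, q8}; ε-closure = {q0, q1, q2, q3, q4, q5, q7, q8}.
Read '1': q0→{q4, q5, q7}, q1→{q4, q6}, q2→{q7}, q3→{q6}, q4→{q3}, q5→{q8}, q7→{q0}, q8→{q0, q3}; now {q0, q3, q4, q5, q6, q7, q8}.
Read '2': q0→∅, q3→{q1, q7}, q4→{q5}, q5→{q0, q3}, q6→{q3}, q7→{q5, q8}, q8→∅; union {q0, q1, q3, q5, q7, q8}; ε-closure = {q0, q1, q3, q4, q5, q7, q8}.
State q5 is in {q0, q1, q3, q4, q5, q7, q8}.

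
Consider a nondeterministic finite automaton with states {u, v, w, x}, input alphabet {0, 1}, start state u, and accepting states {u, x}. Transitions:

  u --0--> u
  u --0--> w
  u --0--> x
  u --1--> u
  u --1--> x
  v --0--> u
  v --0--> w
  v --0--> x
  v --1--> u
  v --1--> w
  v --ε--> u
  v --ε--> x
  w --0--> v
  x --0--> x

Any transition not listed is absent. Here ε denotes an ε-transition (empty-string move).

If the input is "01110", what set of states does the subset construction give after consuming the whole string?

{u, w, x}

Start in {u}.
Read '0': u→{u, w, x}; now {u, w, x}.
Read '1': u→{u, x}, w→∅, x→∅; now {u, x}.
Read '1': u→{u, x}, x→∅; now {u, x}.
Read '1': u→{u, x}, x→∅; now {u, x}.
Read '0': u→{u, w, x}, x→{x}; now {u, w, x}.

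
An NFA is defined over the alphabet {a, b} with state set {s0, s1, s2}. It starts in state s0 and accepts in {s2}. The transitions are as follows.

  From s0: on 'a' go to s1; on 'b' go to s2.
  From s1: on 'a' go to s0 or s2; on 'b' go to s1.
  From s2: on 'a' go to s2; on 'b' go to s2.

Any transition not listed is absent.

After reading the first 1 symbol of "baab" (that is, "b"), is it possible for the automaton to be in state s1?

No

Start in {s0}.
Read 'b': {s0} → {s2}.
State s1 is not in {s2}.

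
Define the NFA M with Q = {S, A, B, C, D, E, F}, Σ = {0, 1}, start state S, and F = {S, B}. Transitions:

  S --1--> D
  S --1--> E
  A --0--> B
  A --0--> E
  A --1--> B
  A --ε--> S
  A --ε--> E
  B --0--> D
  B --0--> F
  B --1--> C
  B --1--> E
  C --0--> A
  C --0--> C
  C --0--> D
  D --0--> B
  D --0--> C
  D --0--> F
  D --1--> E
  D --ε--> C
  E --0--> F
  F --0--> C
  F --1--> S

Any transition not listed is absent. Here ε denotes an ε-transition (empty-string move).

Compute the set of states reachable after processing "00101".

∅

Start in {S}.
Read '0': S→∅; now ∅.
The set is empty and remains empty for the remaining 4 symbols.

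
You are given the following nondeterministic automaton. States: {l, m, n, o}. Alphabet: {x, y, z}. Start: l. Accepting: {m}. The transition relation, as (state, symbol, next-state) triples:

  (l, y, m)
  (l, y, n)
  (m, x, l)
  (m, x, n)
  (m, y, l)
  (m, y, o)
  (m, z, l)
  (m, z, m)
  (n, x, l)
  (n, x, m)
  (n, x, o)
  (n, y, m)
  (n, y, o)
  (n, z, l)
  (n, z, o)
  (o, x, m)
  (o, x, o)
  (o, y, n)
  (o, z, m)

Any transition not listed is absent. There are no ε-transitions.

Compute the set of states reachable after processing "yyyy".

{l, m, n, o}

Start in {l}.
Read 'y': {l} → {m, n}.
Read 'y': {m, n} → {l, m, o}.
Read 'y': {l, m, o} → {l, m, n, o}.
Read 'y': {l, m, n, o} → {l, m, n, o}.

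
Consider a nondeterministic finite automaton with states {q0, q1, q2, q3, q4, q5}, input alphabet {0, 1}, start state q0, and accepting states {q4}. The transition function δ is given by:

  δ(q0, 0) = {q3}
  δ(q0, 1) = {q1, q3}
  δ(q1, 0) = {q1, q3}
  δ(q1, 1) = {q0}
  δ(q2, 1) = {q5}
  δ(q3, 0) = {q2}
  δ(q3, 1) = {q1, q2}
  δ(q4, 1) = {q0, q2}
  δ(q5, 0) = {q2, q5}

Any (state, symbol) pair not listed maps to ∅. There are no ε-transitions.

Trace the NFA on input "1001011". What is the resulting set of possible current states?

Start in {q0}.
Read '1': {q0} → {q1, q3}.
Read '0': {q1, q3} → {q1, q2, q3}.
Read '0': {q1, q2, q3} → {q1, q2, q3}.
Read '1': {q1, q2, q3} → {q0, q1, q2, q5}.
Read '0': {q0, q1, q2, q5} → {q1, q2, q3, q5}.
Read '1': {q1, q2, q3, q5} → {q0, q1, q2, q5}.
Read '1': {q0, q1, q2, q5} → {q0, q1, q3, q5}.

{q0, q1, q3, q5}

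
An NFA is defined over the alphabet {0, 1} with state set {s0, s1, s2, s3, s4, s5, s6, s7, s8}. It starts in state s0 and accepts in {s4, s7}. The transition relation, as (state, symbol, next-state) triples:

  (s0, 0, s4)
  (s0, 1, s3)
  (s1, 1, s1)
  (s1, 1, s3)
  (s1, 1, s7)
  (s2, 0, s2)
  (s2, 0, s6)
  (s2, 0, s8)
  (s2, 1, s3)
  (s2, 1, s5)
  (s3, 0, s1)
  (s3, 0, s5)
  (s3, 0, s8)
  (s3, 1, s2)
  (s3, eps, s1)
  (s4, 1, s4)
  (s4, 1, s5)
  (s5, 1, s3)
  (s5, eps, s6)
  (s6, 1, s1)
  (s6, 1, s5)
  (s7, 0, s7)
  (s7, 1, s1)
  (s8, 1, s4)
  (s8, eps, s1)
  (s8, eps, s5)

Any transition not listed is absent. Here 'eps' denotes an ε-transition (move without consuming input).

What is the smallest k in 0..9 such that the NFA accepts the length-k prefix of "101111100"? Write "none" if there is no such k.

3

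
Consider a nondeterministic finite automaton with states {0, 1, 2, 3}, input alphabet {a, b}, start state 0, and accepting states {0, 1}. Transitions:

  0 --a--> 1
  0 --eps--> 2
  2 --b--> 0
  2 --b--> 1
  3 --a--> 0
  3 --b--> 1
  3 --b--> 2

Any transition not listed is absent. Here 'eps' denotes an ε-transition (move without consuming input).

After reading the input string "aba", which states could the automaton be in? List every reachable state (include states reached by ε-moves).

∅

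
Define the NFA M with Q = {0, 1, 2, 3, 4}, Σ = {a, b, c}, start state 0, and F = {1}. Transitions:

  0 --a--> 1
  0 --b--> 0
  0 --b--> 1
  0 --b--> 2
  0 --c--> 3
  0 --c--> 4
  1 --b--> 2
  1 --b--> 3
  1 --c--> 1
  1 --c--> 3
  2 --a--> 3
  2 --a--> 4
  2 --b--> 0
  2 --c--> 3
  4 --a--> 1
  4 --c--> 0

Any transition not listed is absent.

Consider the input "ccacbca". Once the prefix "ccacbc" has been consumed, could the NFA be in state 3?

Yes

Start in {0}.
Read 'c': 0→{3, 4}; now {3, 4}.
Read 'c': 3→∅, 4→{0}; now {0}.
Read 'a': 0→{1}; now {1}.
Read 'c': 1→{1, 3}; now {1, 3}.
Read 'b': 1→{2, 3}, 3→∅; now {2, 3}.
Read 'c': 2→{3}, 3→∅; now {3}.
State 3 is in {3}.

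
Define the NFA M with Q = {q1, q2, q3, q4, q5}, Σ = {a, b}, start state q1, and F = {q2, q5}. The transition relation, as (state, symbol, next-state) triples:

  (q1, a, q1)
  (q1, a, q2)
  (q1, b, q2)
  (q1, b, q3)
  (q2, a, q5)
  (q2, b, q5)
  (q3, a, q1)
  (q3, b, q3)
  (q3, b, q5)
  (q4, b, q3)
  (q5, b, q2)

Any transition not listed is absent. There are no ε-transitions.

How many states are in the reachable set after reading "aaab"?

3

Start in {q1}.
Read 'a': {q1} → {q1, q2}.
Read 'a': {q1, q2} → {q1, q2, q5}.
Read 'a': {q1, q2, q5} → {q1, q2, q5}.
Read 'b': {q1, q2, q5} → {q2, q3, q5}.
That set has 3 states.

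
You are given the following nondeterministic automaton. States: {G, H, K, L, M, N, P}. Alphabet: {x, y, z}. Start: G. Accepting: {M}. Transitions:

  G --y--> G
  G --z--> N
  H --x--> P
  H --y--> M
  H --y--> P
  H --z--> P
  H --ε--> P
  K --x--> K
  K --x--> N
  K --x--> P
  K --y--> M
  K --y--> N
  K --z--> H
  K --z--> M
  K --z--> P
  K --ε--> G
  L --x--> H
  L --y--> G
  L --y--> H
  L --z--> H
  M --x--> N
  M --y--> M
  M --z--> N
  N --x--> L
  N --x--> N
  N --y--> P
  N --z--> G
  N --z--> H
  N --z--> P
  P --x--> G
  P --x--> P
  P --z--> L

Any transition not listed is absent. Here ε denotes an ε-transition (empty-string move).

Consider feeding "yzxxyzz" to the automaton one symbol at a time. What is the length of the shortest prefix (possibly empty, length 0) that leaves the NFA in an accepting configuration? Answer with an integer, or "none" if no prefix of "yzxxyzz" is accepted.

Start in {G}.
Read 'y': G→{G}; now {G}.
Read 'z': G→{N}; now {N}.
Read 'x': N→{L, N}; now {L, N}.
Read 'x': L→{H}, N→{L, N}; union {H, L, N}; ε-closure = {H, L, N, P}.
Read 'y': H→{M, P}, L→{G, H}, N→{P}, P→∅; now {G, H, M, P}.
None of the earlier sets intersect F, but {G, H, M, P} does.

5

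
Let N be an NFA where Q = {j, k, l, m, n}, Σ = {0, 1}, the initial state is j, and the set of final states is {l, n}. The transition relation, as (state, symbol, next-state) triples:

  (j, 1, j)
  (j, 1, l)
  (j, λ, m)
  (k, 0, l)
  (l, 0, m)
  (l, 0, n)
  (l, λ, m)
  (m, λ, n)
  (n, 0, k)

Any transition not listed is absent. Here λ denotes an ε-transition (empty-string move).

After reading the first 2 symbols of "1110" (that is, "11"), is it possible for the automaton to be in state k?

Start: ε-closure({j}) = {j, m, n}.
Read '1': j→{j, l}, m→∅, n→∅; union {j, l}; ε-closure = {j, l, m, n}.
Read '1': j→{j, l}, l→∅, m→∅, n→∅; union {j, l}; ε-closure = {j, l, m, n}.
State k is not in {j, l, m, n}.

No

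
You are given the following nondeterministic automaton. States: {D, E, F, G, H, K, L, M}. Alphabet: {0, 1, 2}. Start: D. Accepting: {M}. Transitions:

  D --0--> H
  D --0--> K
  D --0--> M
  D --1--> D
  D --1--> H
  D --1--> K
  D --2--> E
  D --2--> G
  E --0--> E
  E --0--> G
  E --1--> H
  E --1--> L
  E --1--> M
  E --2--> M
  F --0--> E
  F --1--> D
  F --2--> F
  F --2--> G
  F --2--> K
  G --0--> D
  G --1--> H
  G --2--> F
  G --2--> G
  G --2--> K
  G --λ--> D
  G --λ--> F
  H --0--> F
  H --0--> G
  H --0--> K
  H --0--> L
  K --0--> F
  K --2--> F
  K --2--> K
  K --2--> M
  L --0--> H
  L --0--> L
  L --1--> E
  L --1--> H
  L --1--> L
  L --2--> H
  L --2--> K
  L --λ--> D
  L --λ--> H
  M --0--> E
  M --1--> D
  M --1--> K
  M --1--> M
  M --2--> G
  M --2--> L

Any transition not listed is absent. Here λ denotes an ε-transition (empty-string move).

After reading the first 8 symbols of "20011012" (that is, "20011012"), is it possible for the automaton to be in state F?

Start in {D}.
Read '2': D→{E, G}; union {E, G}; ε-closure = {D, E, F, G}.
Read '0': D→{H, K, M}, E→{E, G}, F→{E}, G→{D}; union {D, E, G, H, K, M}; ε-closure = {D, E, F, G, H, K, M}.
Read '0': D→{H, K, M}, E→{E, G}, F→{E}, G→{D}, H→{F, G, K, L}, K→{F}, M→{E}; now {D, E, F, G, H, K, L, M}.
Read '1': D→{D, H, K}, E→{H, L, M}, F→{D}, G→{H}, H→∅, K→∅, L→{E, H, L}, M→{D, K, M}; now {D, E, H, K, L, M}.
Read '1': D→{D, H, K}, E→{H, L, M}, H→∅, K→∅, L→{E, H, L}, M→{D, K, M}; now {D, E, H, K, L, M}.
Read '0': D→{H, K, M}, E→{E, G}, H→{F, G, K, L}, K→{F}, L→{H, L}, M→{E}; union {E, F, G, H, K, L, M}; ε-closure = {D, E, F, G, H, K, L, M}.
Read '1': D→{D, H, K}, E→{H, L, M}, F→{D}, G→{H}, H→∅, K→∅, L→{E, H, L}, M→{D, K, M}; now {D, E, H, K, L, M}.
Read '2': D→{E, G}, E→{M}, H→∅, K→{F, K, M}, L→{H, K}, M→{G, L}; union {E, F, G, H, K, L, M}; ε-closure = {D, E, F, G, H, K, L, M}.
State F is in {D, E, F, G, H, K, L, M}.

Yes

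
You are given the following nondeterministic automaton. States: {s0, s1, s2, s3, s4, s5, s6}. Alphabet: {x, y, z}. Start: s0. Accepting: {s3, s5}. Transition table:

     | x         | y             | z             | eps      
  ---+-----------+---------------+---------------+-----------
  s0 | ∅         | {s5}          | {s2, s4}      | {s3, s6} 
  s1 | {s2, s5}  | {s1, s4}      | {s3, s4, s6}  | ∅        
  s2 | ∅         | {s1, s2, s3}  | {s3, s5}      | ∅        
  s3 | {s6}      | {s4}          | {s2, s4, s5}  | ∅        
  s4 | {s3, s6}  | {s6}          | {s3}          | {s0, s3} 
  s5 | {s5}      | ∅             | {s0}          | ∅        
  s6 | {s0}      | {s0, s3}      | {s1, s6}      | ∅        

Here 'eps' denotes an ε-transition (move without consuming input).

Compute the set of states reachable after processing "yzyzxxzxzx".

Start: ε-closure({s0}) = {s0, s3, s6}.
Read 'y': s0→{s5}, s3→{s4}, s6→{s0, s3}; union {s0, s3, s4, s5}; ε-closure = {s0, s3, s4, s5, s6}.
Read 'z': s0→{s2, s4}, s3→{s2, s4, s5}, s4→{s3}, s5→{s0}, s6→{s1, s6}; now {s0, s1, s2, s3, s4, s5, s6}.
Read 'y': s0→{s5}, s1→{s1, s4}, s2→{s1, s2, s3}, s3→{s4}, s4→{s6}, s5→∅, s6→{s0, s3}; now {s0, s1, s2, s3, s4, s5, s6}.
Read 'z': s0→{s2, s4}, s1→{s3, s4, s6}, s2→{s3, s5}, s3→{s2, s4, s5}, s4→{s3}, s5→{s0}, s6→{s1, s6}; now {s0, s1, s2, s3, s4, s5, s6}.
Read 'x': s0→∅, s1→{s2, s5}, s2→∅, s3→{s6}, s4→{s3, s6}, s5→{s5}, s6→{s0}; now {s0, s2, s3, s5, s6}.
Read 'x': s0→∅, s2→∅, s3→{s6}, s5→{s5}, s6→{s0}; union {s0, s5, s6}; ε-closure = {s0, s3, s5, s6}.
Read 'z': s0→{s2, s4}, s3→{s2, s4, s5}, s5→{s0}, s6→{s1, s6}; union {s0, s1, s2, s4, s5, s6}; ε-closure = {s0, s1, s2, s3, s4, s5, s6}.
Read 'x': s0→∅, s1→{s2, s5}, s2→∅, s3→{s6}, s4→{s3, s6}, s5→{s5}, s6→{s0}; now {s0, s2, s3, s5, s6}.
Read 'z': s0→{s2, s4}, s2→{s3, s5}, s3→{s2, s4, s5}, s5→{s0}, s6→{s1, s6}; now {s0, s1, s2, s3, s4, s5, s6}.
Read 'x': s0→∅, s1→{s2, s5}, s2→∅, s3→{s6}, s4→{s3, s6}, s5→{s5}, s6→{s0}; now {s0, s2, s3, s5, s6}.

{s0, s2, s3, s5, s6}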